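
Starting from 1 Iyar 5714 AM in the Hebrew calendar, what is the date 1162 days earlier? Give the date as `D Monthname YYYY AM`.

21 Adar I 5711 AM

The starting date is JDN 2434867; 2434867 − 1162 = 2433705.
JDN 2433705 corresponds to 21 Adar I 5711 AM.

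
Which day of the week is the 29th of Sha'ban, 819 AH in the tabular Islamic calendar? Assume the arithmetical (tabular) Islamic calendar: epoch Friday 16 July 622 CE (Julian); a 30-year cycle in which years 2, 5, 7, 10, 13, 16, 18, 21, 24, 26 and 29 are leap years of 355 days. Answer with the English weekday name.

Thursday

Equivalently 31 October 1416 Gregorian, JDN 2238547.
JDN 2238547 mod 7 = 3, and JDN 0 was a Monday, so this is a Thursday.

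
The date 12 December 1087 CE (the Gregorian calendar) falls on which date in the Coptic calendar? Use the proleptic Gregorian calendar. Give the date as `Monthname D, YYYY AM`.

Koiak 9, 804 AM

Both dates share Julian Day Number 2118424; in the Coptic calendar that is 9 Koiak 804 AM.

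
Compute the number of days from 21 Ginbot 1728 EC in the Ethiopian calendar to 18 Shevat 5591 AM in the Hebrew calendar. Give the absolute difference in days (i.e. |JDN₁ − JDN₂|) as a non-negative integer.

JDN of the first date = 2355268.
JDN of the second date = 2389850.
|2389850 − 2355268| = 34582.

34582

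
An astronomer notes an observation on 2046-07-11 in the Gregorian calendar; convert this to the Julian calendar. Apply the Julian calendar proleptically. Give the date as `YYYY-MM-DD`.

2046-06-28

At this point the Julian calendar is 13 days behind the Gregorian.
11 July 2046 Gregorian − 13 days → 28 June 2046 Julian.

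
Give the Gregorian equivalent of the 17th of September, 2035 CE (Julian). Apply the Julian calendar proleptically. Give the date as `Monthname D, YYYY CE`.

For dates in this range the Gregorian date is 13 days ahead of the Julian.
17 September 2035 Julian + 13 days → 30 September 2035 Gregorian.

September 30, 2035 CE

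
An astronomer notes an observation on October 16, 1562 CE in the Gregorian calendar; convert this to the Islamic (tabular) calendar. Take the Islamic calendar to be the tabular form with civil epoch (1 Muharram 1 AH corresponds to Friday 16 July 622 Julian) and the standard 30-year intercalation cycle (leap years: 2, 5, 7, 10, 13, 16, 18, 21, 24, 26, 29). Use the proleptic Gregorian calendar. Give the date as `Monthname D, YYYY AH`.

Safar 7, 970 AH

Both dates share Julian Day Number 2291857; in the tabular Islamic calendar that is 7 Safar 970 AH.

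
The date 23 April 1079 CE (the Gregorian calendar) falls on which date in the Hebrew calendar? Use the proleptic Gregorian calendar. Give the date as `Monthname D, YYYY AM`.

Julian Day Number of the source date = 2115269.
Converting JDN 2115269 to the Hebrew calendar gives 12 Iyar 4839 AM.

Iyar 12, 4839 AM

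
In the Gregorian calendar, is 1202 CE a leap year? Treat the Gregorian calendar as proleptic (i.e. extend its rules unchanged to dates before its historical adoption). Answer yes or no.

no

1202 is not divisible by 4, so it is a common year.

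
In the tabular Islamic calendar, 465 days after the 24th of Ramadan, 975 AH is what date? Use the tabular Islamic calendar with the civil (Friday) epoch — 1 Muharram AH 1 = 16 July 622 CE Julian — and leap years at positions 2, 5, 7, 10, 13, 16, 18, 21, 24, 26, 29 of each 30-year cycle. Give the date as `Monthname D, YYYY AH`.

JDN of the 24th of Ramadan, 975 AH = 2293852.
2293852 + 465 = 2294317.
JDN 2294317 in the tabular Islamic calendar is Muharram 16, 977 AH.

Muharram 16, 977 AH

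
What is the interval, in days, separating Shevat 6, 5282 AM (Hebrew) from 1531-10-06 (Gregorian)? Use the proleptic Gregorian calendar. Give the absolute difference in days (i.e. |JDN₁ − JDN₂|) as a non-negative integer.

3552

First date → JDN 2276972; second date → JDN 2280524.
The interval is |2276972 − 2280524| = 3552 days.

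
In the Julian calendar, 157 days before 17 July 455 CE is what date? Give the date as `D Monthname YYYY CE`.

Counting 157 days back from JDN 1887444 reaches JDN 1887287, which is 10 February 455 CE.

10 February 455 CE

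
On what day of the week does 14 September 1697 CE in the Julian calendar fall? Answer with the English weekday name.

Equivalently 24 September 1697 Gregorian, JDN 2341144.
JDN 2341144 mod 7 = 1, and JDN 0 was a Monday, so this is a Tuesday.

Tuesday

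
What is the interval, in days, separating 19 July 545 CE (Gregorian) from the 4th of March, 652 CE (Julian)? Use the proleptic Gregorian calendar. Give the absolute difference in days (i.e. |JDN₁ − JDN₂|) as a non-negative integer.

38947

First date → JDN 1920317; second date → JDN 1959264.
The interval is |1920317 − 1959264| = 38947 days.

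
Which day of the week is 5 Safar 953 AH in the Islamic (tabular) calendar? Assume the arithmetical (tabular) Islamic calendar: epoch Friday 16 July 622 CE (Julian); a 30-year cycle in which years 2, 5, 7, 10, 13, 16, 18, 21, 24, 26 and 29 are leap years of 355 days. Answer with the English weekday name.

Equivalently 17 April 1546 Gregorian, JDN 2285831.
2285831 ≡ 2 (mod 7); counting from Monday = 0 gives Wednesday.

Wednesday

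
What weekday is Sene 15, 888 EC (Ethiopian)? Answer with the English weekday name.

In the proleptic Gregorian calendar this is 13 June 896 (JDN 2048482).
JDN 2048482 mod 7 = 2, and JDN 0 was a Monday, so this is a Wednesday.

Wednesday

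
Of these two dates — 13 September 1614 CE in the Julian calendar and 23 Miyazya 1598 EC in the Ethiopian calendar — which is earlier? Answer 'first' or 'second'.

second

The two dates have Julian Day Numbers 2310827 and 2307757 respectively.
Since 2307757 < 2310827, the second date comes first.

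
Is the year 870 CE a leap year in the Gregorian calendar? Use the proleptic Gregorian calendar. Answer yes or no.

no

870 is not divisible by 4, so it is a common year.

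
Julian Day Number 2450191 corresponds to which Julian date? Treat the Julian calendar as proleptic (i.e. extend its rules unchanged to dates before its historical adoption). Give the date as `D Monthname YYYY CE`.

JDN 2450191 is 17 April 1996 in the Gregorian calendar.
In the Julian calendar that day is 4 April 1996 CE.

4 April 1996 CE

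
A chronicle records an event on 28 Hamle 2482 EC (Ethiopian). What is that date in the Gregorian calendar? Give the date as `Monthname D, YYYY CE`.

Both dates share Julian Day Number 2630733; in the Gregorian calendar that is 7 August 2490 CE.

August 7, 2490 CE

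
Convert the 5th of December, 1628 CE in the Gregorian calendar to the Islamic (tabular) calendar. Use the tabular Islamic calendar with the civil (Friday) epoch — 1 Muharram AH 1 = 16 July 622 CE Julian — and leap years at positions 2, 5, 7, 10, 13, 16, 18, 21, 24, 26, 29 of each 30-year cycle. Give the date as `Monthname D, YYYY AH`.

Julian Day Number of the source date = 2316014.
Converting JDN 2316014 to the tabular Islamic calendar gives 8 Rabi' al-Thani 1038 AH.

Rabi' al-Thani 8, 1038 AH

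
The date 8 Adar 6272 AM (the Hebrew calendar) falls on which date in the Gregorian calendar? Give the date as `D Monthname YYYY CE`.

Julian Day Number of the source date = 2638605.
Converting JDN 2638605 to the Gregorian calendar gives 26 February 2512 CE.

26 February 2512 CE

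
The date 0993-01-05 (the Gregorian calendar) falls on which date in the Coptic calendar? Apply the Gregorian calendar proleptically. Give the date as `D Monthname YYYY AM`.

Both dates share Julian Day Number 2083751; in the Coptic calendar that is 5 Tobi 709 AM.

5 Tobi 709 AM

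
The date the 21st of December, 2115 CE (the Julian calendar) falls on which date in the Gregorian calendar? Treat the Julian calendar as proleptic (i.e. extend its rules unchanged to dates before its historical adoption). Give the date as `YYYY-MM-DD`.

2116-01-04

The Julian–Gregorian offset here is 14 days (Julian trailing).
21 December 2115 Julian + 14 days → 4 January 2116 Gregorian.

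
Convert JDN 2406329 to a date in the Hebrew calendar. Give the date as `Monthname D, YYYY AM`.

JDN 2406329 is 15 March 1876 in the Gregorian calendar.
In the Hebrew calendar that day is Adar 19, 5636 AM.

Adar 19, 5636 AM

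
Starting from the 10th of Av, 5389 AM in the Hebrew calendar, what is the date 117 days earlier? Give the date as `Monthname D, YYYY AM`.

The starting date is JDN 2316251; 2316251 − 117 = 2316134.
JDN 2316134 corresponds to Nisan 11, 5389 AM.

Nisan 11, 5389 AM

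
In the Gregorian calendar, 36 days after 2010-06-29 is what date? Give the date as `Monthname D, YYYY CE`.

JDN of 2010-06-29 = 2455377.
2455377 + 36 = 2455413.
JDN 2455413 in the Gregorian calendar is August 4, 2010 CE.

August 4, 2010 CE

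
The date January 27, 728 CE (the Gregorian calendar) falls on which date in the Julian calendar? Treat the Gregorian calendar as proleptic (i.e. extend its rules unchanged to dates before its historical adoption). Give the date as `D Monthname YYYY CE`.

The Julian–Gregorian offset here is 4 days (Julian trailing).
27 January 728 Gregorian − 4 days → 23 January 728 Julian.

23 January 728 CE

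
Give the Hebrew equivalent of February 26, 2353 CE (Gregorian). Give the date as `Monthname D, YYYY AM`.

Adar I 22, 6113 AM

Both dates share Julian Day Number 2580532; in the Hebrew calendar that is 22 Adar I 6113 AM.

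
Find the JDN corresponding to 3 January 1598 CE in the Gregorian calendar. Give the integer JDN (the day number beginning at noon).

JDN 2299161 is 15 October 1582 CE (Gregorian); the target day is +5559 days from there, so JDN = 2304720.

2304720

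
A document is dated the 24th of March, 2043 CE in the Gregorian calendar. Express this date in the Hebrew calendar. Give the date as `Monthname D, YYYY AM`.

Both dates share Julian Day Number 2467333; in the Hebrew calendar that is 12 Adar II 5803 AM.

Adar II 12, 5803 AM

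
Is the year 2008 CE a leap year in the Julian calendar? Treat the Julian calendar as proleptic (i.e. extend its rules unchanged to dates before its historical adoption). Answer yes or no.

2008 mod 4 = 0, so it is a leap year in the Julian calendar.

yes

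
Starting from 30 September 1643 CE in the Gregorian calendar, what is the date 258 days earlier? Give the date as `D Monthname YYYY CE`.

The starting date is JDN 2321426; 2321426 − 258 = 2321168.
JDN 2321168 corresponds to 15 January 1643 CE.

15 January 1643 CE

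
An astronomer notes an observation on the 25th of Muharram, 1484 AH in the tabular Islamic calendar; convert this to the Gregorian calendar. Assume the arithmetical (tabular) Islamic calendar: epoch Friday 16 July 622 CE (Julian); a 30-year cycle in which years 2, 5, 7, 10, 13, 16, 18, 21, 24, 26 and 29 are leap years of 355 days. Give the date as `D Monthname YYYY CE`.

14 June 2061 CE

Both dates share Julian Day Number 2473990; in the Gregorian calendar that is 14 June 2061 CE.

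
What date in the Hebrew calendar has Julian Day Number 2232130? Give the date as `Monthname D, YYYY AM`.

The proleptic Gregorian equivalent of JDN 2232130 is 6 April 1399.
In the Hebrew calendar that day is Nisan 22, 5159 AM.

Nisan 22, 5159 AM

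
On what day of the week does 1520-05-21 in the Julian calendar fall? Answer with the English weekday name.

Monday

In the proleptic Gregorian calendar this is 31 May 1520 (JDN 2276379).
JDN 2276379 mod 7 = 0, and JDN 0 was a Monday, so this is a Monday.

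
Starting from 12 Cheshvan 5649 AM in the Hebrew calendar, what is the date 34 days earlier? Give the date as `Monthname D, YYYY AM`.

Tishrei 8, 5649 AM

The starting date is JDN 2410928; 2410928 − 34 = 2410894.
JDN 2410894 corresponds to Tishrei 8, 5649 AM.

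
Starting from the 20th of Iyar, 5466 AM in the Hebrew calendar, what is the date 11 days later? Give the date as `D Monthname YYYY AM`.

2 Sivan 5466 AM

Counting 11 days forward from JDN 2344287 reaches JDN 2344298, which is 2 Sivan 5466 AM.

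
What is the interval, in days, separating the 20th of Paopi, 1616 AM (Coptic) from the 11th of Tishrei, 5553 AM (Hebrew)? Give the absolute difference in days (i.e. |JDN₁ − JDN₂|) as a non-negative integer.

39113

JDN of the first date = 2414958.
JDN of the second date = 2375845.
|2375845 − 2414958| = 39113.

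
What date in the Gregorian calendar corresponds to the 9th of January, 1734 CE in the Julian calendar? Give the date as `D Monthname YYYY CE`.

20 January 1734 CE

For dates in this range the Gregorian date is 11 days ahead of the Julian.
9 January 1734 Julian + 11 days → 20 January 1734 Gregorian.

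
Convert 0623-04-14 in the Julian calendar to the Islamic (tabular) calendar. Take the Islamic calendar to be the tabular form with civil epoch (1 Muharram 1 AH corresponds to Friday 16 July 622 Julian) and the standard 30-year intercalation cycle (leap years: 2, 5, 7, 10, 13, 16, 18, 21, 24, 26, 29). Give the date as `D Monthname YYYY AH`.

Both dates share Julian Day Number 1948712; in the tabular Islamic calendar that is 7 Shawwal 1 AH.

7 Shawwal 1 AH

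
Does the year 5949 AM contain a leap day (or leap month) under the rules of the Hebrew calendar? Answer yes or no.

Hebrew year 5949 is year 2 of its 19-year Metonic cycle; leap years are at positions 3, 6, 8, 11, 14, 17, 19, so it is a common year (12 months).

no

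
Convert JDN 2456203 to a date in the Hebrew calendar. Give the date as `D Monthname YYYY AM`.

16 Tishrei 5773 AM

The Gregorian equivalent of JDN 2456203 is 2 October 2012.
In the Hebrew calendar that day is 16 Tishrei 5773 AM.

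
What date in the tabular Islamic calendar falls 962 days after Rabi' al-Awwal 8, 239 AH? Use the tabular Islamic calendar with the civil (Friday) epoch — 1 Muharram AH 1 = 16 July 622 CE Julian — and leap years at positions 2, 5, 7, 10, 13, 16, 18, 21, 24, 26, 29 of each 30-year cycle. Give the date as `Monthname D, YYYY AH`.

Dhu al-Qa'dah 25, 241 AH

The starting date is JDN 2032845; 2032845 + 962 = 2033807.
JDN 2033807 corresponds to Dhu al-Qa'dah 25, 241 AH.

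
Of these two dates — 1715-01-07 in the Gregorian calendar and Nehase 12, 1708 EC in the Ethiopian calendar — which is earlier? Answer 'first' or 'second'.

Converting both to JDN: 2347457 vs 2348044; the smaller is the first.

first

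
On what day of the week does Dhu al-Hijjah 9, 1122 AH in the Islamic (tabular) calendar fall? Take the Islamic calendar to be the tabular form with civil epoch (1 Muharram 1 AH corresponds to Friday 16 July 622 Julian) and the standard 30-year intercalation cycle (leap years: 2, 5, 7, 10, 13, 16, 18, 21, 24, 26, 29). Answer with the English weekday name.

In the Gregorian calendar this is 29 January 1711 (JDN 2346018).
2346018 ≡ 3 (mod 7); counting from Monday = 0 gives Thursday.

Thursday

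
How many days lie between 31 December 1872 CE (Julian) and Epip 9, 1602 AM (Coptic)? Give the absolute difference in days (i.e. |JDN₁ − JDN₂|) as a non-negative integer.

JDN of the first date = 2405171.
JDN of the second date = 2410103.
|2410103 − 2405171| = 4932.

4932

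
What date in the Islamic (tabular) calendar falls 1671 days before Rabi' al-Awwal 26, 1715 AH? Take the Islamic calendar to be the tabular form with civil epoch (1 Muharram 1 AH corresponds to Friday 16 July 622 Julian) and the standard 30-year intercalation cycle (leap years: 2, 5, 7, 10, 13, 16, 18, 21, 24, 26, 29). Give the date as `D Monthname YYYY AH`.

JDN of Rabi' al-Awwal 26, 1715 AH = 2555908.
2555908 − 1671 = 2554237.
JDN 2554237 in the tabular Islamic calendar is 8 Rajab 1710 AH.

8 Rajab 1710 AH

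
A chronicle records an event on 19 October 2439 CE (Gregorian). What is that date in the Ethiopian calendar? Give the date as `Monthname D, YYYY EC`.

Tikimt 5, 2432 EC

Julian Day Number of the source date = 2612178.
Converting JDN 2612178 to the Ethiopian calendar gives 5 Tikimt 2432 EC.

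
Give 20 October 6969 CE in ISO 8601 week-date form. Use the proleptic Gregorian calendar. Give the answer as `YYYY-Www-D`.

The weekday is Friday (ISO weekday 5).
That Friday belongs to ISO week 42 of ISO year 6969.

6969-W42-5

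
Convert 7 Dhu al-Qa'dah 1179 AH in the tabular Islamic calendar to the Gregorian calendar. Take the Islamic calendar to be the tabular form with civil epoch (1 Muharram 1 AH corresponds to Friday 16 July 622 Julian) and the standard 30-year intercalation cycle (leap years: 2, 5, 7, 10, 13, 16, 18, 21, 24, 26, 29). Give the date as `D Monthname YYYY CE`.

Julian Day Number of the source date = 2366185.
Converting JDN 2366185 to the Gregorian calendar gives 17 April 1766 CE.

17 April 1766 CE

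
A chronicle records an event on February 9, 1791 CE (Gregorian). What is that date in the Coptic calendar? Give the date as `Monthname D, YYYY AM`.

Meshir 4, 1507 AM

Julian Day Number of the source date = 2375249.
Converting JDN 2375249 to the Coptic calendar gives 4 Meshir 1507 AM.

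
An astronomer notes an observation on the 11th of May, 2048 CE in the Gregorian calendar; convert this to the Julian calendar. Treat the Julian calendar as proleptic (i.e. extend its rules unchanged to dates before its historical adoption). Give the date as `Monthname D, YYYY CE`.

The Julian–Gregorian offset here is 13 days (Julian trailing).
11 May 2048 Gregorian − 13 days → 28 April 2048 Julian.

April 28, 2048 CE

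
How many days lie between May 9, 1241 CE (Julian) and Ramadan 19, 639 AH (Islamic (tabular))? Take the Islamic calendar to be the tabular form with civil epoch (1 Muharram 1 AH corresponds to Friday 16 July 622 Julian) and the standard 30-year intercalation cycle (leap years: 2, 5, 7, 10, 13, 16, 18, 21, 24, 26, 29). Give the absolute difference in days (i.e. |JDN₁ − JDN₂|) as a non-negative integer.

JDN of the first date = 2174462.
JDN of the second date = 2174780.
|2174780 − 2174462| = 318.

318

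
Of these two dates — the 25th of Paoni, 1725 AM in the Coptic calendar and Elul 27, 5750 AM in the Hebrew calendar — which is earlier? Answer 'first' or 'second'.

First date → JDN 2455015; second date → JDN 2448152.
JDN 2448152 < JDN 2455015, so the second date is earlier.

second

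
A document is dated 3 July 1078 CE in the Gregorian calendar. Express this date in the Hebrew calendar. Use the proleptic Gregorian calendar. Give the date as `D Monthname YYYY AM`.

14 Tammuz 4838 AM

Julian Day Number of the source date = 2114975.
Converting JDN 2114975 to the Hebrew calendar gives 14 Tammuz 4838 AM.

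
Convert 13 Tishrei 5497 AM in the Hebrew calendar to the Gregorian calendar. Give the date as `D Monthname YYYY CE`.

18 September 1736 CE

Both dates share Julian Day Number 2355382; in the Gregorian calendar that is 18 September 1736 CE.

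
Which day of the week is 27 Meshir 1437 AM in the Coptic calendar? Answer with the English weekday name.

This is JDN 2349705 (4 March 1721 Gregorian).
2349705 ≡ 1 (mod 7); counting from Monday = 0 gives Tuesday.

Tuesday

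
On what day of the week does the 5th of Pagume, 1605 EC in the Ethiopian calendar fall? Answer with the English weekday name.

Saturday

This is JDN 2310446 (7 September 1613 Gregorian).
Since JDN mod 7 = 5 (0 = Monday), the day is Saturday.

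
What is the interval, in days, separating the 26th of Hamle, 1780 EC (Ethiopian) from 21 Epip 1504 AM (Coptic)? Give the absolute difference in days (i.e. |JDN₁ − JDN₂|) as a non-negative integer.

JDN of the first date = 2374326.
JDN of the second date = 2374321.
|2374321 − 2374326| = 5.

5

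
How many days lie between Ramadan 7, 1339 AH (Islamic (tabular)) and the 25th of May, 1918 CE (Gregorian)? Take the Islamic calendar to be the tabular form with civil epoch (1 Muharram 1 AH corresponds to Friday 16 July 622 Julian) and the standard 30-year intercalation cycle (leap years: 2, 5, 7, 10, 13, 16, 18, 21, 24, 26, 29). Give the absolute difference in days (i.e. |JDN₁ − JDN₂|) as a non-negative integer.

First date → JDN 2422825; second date → JDN 2421739.
The interval is |2422825 − 2421739| = 1086 days.

1086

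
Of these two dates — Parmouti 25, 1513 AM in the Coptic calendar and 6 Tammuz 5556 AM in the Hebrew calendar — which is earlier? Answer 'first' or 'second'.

second

Converting both to JDN: 2377522 vs 2377229; the smaller is the second.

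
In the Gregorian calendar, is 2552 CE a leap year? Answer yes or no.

yes

2552 is divisible by 4 and not by 100, so it is a leap year.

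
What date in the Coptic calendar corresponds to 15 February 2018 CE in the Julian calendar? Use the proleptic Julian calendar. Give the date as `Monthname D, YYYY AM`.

Meshir 21, 1734 AM

The source date corresponds to 28 February 2018 in the Gregorian calendar (JDN 2458178).
That day falls on 21 Meshir 1734 AM in the Coptic calendar.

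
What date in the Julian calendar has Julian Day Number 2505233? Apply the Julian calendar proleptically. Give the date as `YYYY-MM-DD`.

JDN 2505233 is 29 December 2146 in the Gregorian calendar.
In the Julian calendar that day is 2146-12-15.

2146-12-15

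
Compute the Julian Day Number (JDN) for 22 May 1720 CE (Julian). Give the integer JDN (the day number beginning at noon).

2349430

Equivalently 2 June 1720 (Gregorian).
JDN 2299161 is 15 October 1582 CE (Gregorian); the target day is +50269 days from there, so JDN = 2349430.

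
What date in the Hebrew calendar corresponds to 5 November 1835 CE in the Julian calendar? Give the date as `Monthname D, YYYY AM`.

Cheshvan 25, 5596 AM

Julian Day Number of the source date = 2391600.
Converting JDN 2391600 to the Hebrew calendar gives 25 Cheshvan 5596 AM.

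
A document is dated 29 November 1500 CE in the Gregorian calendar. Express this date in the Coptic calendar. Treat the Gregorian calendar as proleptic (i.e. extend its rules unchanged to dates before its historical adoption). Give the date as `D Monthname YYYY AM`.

23 Hathor 1217 AM

Both dates share Julian Day Number 2269256; in the Coptic calendar that is 23 Hathor 1217 AM.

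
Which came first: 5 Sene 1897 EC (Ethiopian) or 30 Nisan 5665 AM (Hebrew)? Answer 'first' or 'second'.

Converting both to JDN: 2417009 vs 2416971; the smaller is the second.

second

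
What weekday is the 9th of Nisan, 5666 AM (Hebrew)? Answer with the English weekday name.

Wednesday

This is JDN 2417305 (4 April 1906 Gregorian).
Since JDN mod 7 = 2 (0 = Monday), the day is Wednesday.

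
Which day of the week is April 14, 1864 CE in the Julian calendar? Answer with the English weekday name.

Tuesday

In the Gregorian calendar this is 26 April 1864 (JDN 2401988).
2401988 ≡ 1 (mod 7); counting from Monday = 0 gives Tuesday.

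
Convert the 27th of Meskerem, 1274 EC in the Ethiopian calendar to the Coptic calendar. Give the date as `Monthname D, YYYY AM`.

Thout 27, 998 AM

The source date corresponds to 1 October 1281 in the proleptic Gregorian calendar (JDN 2189210).
That day falls on 27 Thout 998 AM in the Coptic calendar.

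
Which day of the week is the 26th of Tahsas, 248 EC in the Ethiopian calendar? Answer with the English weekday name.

In the proleptic Gregorian calendar this is 23 December 255 (JDN 1814553).
Since JDN mod 7 = 6 (0 = Monday), the day is Sunday.

Sunday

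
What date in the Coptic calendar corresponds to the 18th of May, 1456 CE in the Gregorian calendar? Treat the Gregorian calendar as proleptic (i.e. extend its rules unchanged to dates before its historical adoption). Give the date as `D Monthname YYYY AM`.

14 Pashons 1172 AM

Both dates share Julian Day Number 2252991; in the Coptic calendar that is 14 Pashons 1172 AM.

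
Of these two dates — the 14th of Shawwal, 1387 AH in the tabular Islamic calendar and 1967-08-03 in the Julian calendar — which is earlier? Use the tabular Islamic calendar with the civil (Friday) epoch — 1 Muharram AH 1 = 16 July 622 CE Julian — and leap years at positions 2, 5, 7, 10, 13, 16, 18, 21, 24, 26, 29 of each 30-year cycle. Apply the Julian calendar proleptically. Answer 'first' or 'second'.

second

The two dates have Julian Day Numbers 2439871 and 2439719 respectively.
Since 2439719 < 2439871, the second date comes first.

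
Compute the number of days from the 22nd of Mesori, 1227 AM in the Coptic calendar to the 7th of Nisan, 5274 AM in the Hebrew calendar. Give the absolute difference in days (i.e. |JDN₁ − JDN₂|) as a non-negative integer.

JDN of the first date = 2273177.
JDN of the second date = 2274139.
|2274139 − 2273177| = 962.

962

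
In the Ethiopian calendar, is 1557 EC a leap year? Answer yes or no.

no

1557 mod 4 = 1; in the Ethiopian calendar a year is leap when year mod 4 = 3, so it is a common year.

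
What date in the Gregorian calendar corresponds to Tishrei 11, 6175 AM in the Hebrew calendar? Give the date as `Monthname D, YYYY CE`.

Julian Day Number of the source date = 2603023.
Converting JDN 2603023 to the Gregorian calendar gives 25 September 2414 CE.

September 25, 2414 CE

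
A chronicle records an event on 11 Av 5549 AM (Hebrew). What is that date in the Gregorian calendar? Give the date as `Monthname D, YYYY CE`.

August 3, 1789 CE

Both dates share Julian Day Number 2374694; in the Gregorian calendar that is 3 August 1789 CE.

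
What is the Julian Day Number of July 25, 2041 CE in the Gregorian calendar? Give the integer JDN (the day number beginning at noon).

JDN 2451545 is 1 January 2000 CE (Gregorian); the target day is +15181 days from there, so JDN = 2466726.

2466726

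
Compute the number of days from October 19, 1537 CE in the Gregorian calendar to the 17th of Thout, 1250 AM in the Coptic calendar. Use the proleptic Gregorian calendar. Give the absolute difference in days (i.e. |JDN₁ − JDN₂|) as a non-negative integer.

JDN of the first date = 2282729.
JDN of the second date = 2281243.
|2281243 − 2282729| = 1486.

1486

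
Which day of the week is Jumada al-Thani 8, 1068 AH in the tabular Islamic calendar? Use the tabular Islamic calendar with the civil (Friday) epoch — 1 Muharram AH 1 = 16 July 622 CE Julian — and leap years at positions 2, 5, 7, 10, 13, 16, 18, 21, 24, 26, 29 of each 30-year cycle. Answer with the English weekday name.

Equivalently 13 March 1658 Gregorian, JDN 2326704.
Since JDN mod 7 = 2 (0 = Monday), the day is Wednesday.

Wednesday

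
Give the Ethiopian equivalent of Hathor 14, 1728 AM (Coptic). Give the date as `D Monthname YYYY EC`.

The source date corresponds to 24 November 2011 in the Gregorian calendar (JDN 2455890).
That day falls on 14 Hidar 2004 EC in the Ethiopian calendar.

14 Hidar 2004 EC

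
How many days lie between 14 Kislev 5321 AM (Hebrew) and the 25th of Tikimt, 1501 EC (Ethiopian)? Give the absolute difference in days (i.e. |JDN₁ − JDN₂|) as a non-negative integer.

JDN of the first date = 2291185.
JDN of the second date = 2272150.
|2272150 − 2291185| = 19035.

19035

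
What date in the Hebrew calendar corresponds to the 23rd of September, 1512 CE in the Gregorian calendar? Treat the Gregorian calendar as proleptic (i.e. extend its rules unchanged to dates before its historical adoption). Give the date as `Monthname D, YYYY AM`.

Tishrei 3, 5273 AM

Both dates share Julian Day Number 2273572; in the Hebrew calendar that is 3 Tishrei 5273 AM.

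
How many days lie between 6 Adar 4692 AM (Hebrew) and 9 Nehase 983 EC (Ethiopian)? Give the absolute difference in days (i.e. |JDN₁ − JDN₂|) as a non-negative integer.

JDN of the first date = 2061516.
JDN of the second date = 2083234.
|2083234 − 2061516| = 21718.

21718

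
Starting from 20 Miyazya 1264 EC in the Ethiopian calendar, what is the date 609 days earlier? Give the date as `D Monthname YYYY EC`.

JDN of 20 Miyazya 1264 EC = 2185761.
2185761 − 609 = 2185152.
JDN 2185152 in the Ethiopian calendar is 22 Nehase 1262 EC.

22 Nehase 1262 EC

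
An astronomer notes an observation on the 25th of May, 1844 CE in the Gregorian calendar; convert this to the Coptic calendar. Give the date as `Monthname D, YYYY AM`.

Julian Day Number of the source date = 2394712.
Converting JDN 2394712 to the Coptic calendar gives 18 Pashons 1560 AM.

Pashons 18, 1560 AM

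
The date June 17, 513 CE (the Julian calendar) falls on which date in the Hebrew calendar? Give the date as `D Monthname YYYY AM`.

Both dates share Julian Day Number 1908599; in the Hebrew calendar that is 28 Sivan 4273 AM.

28 Sivan 4273 AM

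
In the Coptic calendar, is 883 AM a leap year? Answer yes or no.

yes

883 mod 4 = 3; in the Coptic calendar a year is leap when year mod 4 = 3, so it is a leap year.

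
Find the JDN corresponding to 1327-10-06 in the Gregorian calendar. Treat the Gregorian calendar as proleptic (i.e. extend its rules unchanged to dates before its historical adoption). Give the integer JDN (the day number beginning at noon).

2206015

JDN 2299161 is 15 October 1582 CE (Gregorian); the target day is −93146 days from there, so JDN = 2206015.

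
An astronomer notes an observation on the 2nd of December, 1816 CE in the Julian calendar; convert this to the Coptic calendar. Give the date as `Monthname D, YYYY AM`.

Julian Day Number of the source date = 2384688.
Converting JDN 2384688 to the Coptic calendar gives 6 Koiak 1533 AM.

Koiak 6, 1533 AM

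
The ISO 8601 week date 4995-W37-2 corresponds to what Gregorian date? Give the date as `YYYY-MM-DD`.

4995-09-08

ISO week 1 of 4995 is the week containing the first Thursday of 4995.
Week 37, day 2 (Tuesday) lands on 4995-09-08.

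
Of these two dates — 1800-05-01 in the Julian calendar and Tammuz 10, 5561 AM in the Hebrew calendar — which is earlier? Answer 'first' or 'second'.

The two dates have Julian Day Numbers 2378629 and 2379033 respectively.
Since 2378629 < 2379033, the first date comes first.

first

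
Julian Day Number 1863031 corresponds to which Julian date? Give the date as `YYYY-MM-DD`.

0388-09-13

The proleptic Gregorian equivalent of JDN 1863031 is 14 September 388.
In the Julian calendar that day is 0388-09-13.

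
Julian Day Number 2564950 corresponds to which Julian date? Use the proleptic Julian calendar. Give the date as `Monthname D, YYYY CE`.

June 14, 2310 CE

JDN 2564950 is 30 June 2310 in the Gregorian calendar.
In the Julian calendar that day is June 14, 2310 CE.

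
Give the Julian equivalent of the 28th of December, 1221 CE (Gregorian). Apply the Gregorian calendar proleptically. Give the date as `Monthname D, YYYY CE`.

At this point the Julian calendar is 7 days behind the Gregorian.
28 December 1221 Gregorian − 7 days → 21 December 1221 Julian.

December 21, 1221 CE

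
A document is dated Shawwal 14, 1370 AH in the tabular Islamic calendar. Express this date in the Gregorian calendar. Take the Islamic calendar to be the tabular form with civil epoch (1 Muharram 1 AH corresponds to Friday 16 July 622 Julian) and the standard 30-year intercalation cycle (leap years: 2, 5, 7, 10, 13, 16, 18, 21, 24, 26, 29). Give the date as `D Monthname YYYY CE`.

19 July 1951 CE

Julian Day Number of the source date = 2433847.
Converting JDN 2433847 to the Gregorian calendar gives 19 July 1951 CE.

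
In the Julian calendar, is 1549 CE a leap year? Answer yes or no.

1549 mod 4 = 1, so it is a common year in the Julian calendar.

no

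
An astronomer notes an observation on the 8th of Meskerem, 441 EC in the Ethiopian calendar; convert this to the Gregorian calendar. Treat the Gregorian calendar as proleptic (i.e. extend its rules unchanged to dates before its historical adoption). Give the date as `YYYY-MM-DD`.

0448-09-06

Julian Day Number of the source date = 1884938.
Converting JDN 1884938 to the Gregorian calendar gives 6 September 448 CE.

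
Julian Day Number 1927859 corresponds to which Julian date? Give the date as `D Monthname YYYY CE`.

11 March 566 CE

JDN 1927859 is 13 March 566 in the proleptic Gregorian calendar.
In the Julian calendar that day is 11 March 566 CE.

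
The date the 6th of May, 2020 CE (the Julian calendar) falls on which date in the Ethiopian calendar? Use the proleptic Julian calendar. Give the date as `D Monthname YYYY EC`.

11 Ginbot 2012 EC

Both dates share Julian Day Number 2458989; in the Ethiopian calendar that is 11 Ginbot 2012 EC.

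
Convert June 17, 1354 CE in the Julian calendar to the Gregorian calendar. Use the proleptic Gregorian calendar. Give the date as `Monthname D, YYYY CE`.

June 25, 1354 CE

At this point the Julian calendar is 8 days behind the Gregorian.
17 June 1354 Julian + 8 days → 25 June 1354 Gregorian.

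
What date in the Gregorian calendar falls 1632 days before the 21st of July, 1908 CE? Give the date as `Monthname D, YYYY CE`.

February 1, 1904 CE

JDN of the 21st of July, 1908 CE = 2418144.
2418144 − 1632 = 2416512.
JDN 2416512 in the Gregorian calendar is February 1, 1904 CE.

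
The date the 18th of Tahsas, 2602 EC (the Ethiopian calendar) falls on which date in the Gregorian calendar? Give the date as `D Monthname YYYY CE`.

1 January 2610 CE

Both dates share Julian Day Number 2674343; in the Gregorian calendar that is 1 January 2610 CE.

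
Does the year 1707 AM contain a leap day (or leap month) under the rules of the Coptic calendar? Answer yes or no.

yes

1707 mod 4 = 3; in the Coptic calendar a year is leap when year mod 4 = 3, so it is a leap year.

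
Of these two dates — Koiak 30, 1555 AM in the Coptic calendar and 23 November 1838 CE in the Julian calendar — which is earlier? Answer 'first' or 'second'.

First date → JDN 2392747; second date → JDN 2392714.
JDN 2392714 < JDN 2392747, so the second date is earlier.

second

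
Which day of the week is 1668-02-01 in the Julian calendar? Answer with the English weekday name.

In the Gregorian calendar this is 11 February 1668 (JDN 2330326).
2330326 ≡ 5 (mod 7); counting from Monday = 0 gives Saturday.

Saturday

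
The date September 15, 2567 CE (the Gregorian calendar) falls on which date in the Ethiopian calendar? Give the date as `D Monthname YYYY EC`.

Both dates share Julian Day Number 2658895; in the Ethiopian calendar that is 6 Pagume 2559 EC.

6 Pagume 2559 EC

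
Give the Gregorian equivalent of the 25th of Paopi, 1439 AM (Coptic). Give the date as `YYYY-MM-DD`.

1722-11-02

Julian Day Number of the source date = 2350313.
Converting JDN 2350313 to the Gregorian calendar gives 2 November 1722 CE.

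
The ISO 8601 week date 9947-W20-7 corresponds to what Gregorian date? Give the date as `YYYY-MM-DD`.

9947-05-18

ISO week 1 of 9947 is the week containing the first Thursday of 9947.
Week 20, day 7 (Sunday) lands on 9947-05-18.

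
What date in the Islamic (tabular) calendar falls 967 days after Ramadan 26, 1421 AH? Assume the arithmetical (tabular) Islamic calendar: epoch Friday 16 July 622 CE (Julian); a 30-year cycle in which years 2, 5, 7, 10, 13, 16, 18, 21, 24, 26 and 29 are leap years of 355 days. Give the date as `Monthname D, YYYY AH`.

Jumada al-Thani 18, 1424 AH

The starting date is JDN 2451902; 2451902 + 967 = 2452869.
JDN 2452869 corresponds to Jumada al-Thani 18, 1424 AH.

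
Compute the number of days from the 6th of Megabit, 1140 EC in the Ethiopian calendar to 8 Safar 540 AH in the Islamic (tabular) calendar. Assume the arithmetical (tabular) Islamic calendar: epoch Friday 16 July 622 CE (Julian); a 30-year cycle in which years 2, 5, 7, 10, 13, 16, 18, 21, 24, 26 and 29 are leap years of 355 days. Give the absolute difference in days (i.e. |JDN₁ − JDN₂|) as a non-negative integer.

945

First date → JDN 2140426; second date → JDN 2139481.
The interval is |2140426 − 2139481| = 945 days.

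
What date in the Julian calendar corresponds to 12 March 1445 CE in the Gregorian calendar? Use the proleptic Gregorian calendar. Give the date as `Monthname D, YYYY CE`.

March 3, 1445 CE

For dates in this range the Gregorian date is 9 days ahead of the Julian.
12 March 1445 Gregorian − 9 days → 3 March 1445 Julian.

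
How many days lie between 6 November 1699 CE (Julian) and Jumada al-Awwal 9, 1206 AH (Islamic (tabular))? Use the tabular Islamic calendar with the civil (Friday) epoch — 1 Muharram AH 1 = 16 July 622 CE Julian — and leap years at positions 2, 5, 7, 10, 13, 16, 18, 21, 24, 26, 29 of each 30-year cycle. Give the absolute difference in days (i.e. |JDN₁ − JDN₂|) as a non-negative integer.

First date → JDN 2341927; second date → JDN 2375578.
The interval is |2341927 − 2375578| = 33651 days.

33651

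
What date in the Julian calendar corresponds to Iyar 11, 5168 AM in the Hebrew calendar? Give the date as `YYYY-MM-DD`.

1408-05-08

Both dates share Julian Day Number 2235458; in the Julian calendar that is 8 May 1408 CE.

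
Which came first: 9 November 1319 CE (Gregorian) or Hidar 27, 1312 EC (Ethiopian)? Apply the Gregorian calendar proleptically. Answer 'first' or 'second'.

First date → JDN 2203127; second date → JDN 2203150.
JDN 2203127 < JDN 2203150, so the first date is earlier.

first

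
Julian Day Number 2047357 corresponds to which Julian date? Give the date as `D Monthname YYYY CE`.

JDN 2047357 is 15 May 893 in the proleptic Gregorian calendar.
In the Julian calendar that day is 11 May 893 CE.

11 May 893 CE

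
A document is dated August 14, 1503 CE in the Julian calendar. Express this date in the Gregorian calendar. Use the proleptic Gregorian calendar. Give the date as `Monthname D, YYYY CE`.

At this point the Julian calendar is 10 days behind the Gregorian.
14 August 1503 Julian + 10 days → 24 August 1503 Gregorian.

August 24, 1503 CE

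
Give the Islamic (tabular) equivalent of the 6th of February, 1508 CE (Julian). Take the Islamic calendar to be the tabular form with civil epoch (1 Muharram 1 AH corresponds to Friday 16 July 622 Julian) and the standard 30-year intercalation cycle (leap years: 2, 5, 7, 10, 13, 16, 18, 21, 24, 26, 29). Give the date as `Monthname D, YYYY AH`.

Shawwal 4, 913 AH

Both dates share Julian Day Number 2271891; in the tabular Islamic calendar that is 4 Shawwal 913 AH.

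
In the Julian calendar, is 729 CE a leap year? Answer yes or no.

no

729 mod 4 = 1, so it is a common year in the Julian calendar.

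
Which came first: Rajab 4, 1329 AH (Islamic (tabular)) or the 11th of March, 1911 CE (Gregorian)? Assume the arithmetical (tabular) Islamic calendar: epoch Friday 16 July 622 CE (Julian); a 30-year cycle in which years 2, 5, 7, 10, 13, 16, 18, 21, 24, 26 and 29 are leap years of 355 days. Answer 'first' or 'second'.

First date → JDN 2419219; second date → JDN 2419107.
JDN 2419107 < JDN 2419219, so the second date is earlier.

second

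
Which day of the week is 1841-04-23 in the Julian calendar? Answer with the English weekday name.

This is JDN 2393596 (5 May 1841 Gregorian).
2393596 ≡ 2 (mod 7); counting from Monday = 0 gives Wednesday.

Wednesday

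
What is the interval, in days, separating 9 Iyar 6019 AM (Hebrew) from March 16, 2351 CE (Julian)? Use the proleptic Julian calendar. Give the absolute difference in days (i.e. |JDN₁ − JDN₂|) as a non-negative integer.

First date → JDN 2546265; second date → JDN 2579835.
The interval is |2546265 − 2579835| = 33570 days.

33570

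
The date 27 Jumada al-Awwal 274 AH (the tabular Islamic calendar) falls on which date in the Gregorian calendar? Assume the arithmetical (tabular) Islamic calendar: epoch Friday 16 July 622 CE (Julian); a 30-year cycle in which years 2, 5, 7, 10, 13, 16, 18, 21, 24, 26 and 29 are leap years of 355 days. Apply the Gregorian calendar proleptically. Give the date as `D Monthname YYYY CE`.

Both dates share Julian Day Number 2045326; in the Gregorian calendar that is 23 October 887 CE.

23 October 887 CE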